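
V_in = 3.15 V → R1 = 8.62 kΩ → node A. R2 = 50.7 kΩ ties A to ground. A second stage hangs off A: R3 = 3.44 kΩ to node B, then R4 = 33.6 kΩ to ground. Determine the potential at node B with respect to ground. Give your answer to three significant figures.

Node A sees R2 in parallel with the series input of stage 2, R3 + R4 = 37.04 kΩ.
Effective lower resistance at A: R2 ‖ 37.04 = 21.40 kΩ.
V_A = 3.15 × 21.40/(8.62 + 21.40) = 2.246 V.
Then the unloaded second divider: V_B = V_A × R4/(R3+R4) = 2.246 × 0.9071 = 2.037 V.

V_B ≈ 2.04 V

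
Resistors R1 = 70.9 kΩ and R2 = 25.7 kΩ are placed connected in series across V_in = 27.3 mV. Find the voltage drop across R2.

V ≈ 7.26 mV

Series total: ΣR = 70.9 + 25.7 = 96.60 kΩ.
Voltage divider: V = V_in · (25.70 / 96.60) = 27.3 × 0.2660 = 7.263 mV.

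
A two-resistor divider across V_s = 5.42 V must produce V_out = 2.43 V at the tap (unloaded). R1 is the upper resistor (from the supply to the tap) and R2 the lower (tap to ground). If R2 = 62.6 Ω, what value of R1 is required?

R1 ≈ 77.0 Ω

V_out/V_s = R2/(R1+R2) = 0.4483.
So R1 = R2 · (V_s/V_out − 1) = 62.6 × (5.42/2.43 − 1) = 62.6 × 1.230 = 77.03 Ω.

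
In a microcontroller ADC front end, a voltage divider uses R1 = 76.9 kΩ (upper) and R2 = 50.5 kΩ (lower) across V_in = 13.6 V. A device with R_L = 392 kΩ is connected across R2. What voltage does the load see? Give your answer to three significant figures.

V_out ≈ 5.00 V

First combine the lower leg with the load: R2 ‖ R_L = 44.74 kΩ.
Now apply the divider: V_out = 13.6 × 0.3678 = 5.002 V.
(Unloaded it would be 5.39 V; the load pulls it down.)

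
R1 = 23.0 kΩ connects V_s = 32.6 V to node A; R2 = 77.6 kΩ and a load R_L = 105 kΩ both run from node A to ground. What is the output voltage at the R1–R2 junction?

The load sits in parallel with R2, giving an effective lower resistance R2' = R2·R_L/(R2+R_L) = 44.62 kΩ.
Now apply the divider: V_out = 32.6 × 0.6599 = 21.51 V.

V_out ≈ 21.5 V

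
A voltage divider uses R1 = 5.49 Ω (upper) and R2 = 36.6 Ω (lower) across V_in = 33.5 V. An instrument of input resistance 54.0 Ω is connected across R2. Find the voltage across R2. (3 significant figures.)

V_out ≈ 26.8 V

First combine the lower leg with the load: R2 ‖ R_L = 21.81 Ω.
Voltage divider with the loaded lower leg: V_out = 33.5 × 21.81/(5.49 + 21.81) = 33.5 × 0.7989 = 26.76 V.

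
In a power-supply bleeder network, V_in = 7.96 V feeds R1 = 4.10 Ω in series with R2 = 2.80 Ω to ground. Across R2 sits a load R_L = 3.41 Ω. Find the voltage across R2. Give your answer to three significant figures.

The load sits in parallel with R2, giving an effective lower resistance R2' = R2·R_L/(R2+R_L) = 1.538 Ω.
Voltage divider with the loaded lower leg: V_out = 7.96 × 1.538/(4.10 + 1.538) = 7.96 × 0.2727 = 2.171 V.

V_out ≈ 2.17 V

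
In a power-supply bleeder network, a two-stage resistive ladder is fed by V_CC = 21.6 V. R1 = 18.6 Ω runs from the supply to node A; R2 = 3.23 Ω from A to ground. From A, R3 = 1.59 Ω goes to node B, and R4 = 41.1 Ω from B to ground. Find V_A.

V_A ≈ 3.00 V

Node A sees R2 in parallel with the series input of stage 2, R3 + R4 = 42.69 Ω.
Effective lower resistance at A: R2 ‖ 42.69 = 3.003 Ω.
So V_A = 21.6 × 0.1390 = 3.002 V.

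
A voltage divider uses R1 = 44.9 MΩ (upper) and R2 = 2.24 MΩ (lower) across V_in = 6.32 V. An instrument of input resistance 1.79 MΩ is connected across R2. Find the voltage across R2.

R2 ‖ R_L = (2.24 × 1.79)/(2.24 + 1.79) = 0.9949 MΩ.
Voltage divider with the loaded lower leg: V_out = 6.32 × 0.9949/(44.9 + 0.9949) = 6.32 × 0.02168 = 0.1370 V.

V_out ≈ 0.137 V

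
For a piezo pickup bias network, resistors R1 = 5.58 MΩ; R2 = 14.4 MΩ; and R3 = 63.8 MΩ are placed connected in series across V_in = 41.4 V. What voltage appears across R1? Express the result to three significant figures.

V ≈ 2.76 V

Series total: ΣR = 5.58 + 14.4 + 63.8 = 83.78 MΩ.
V = V_in · R/ΣR = 41.4 × 0.06660 = 2.757 V.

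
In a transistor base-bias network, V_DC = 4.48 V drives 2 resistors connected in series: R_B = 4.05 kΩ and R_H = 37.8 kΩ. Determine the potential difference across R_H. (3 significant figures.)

ΣR = 4.05 + 37.8 = 41.85 kΩ.
By the voltage-divider rule, V = 4.48 × 37.80/41.85 = 4.046 V.

V ≈ 4.05 V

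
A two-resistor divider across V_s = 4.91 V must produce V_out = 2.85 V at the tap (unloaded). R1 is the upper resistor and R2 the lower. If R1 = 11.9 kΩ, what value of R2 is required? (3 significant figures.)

The divider ratio is R2/(R1+R2) = 2.85/4.91 = 0.5804.
R2 = R1 · 0.5804/(1 − 0.5804) = 16.46 kΩ.

R2 ≈ 16.5 kΩ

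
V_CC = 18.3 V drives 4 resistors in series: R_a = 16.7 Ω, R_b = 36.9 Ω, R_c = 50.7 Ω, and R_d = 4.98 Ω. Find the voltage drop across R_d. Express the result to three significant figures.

V ≈ 0.834 V

Series total: ΣR = 16.7 + 36.9 + 50.7 + 4.98 = 109.3 Ω.
V = V_CC · R/ΣR = 18.3 × 0.04557 = 0.8339 V.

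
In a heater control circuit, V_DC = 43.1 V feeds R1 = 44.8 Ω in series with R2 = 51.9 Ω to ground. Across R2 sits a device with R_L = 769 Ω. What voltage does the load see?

The load sits in parallel with R2, giving an effective lower resistance R2' = R2·R_L/(R2+R_L) = 48.62 Ω.
Now apply the divider: V_out = 43.1 × 0.5204 = 22.43 V.

V_out ≈ 22.4 V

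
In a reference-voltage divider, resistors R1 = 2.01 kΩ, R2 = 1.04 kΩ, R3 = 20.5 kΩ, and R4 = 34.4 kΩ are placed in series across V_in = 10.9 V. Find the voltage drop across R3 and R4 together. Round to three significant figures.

V ≈ 10.3 V

Series total: ΣR = 2.01 + 1.04 + 20.5 + 34.4 = 57.95 kΩ.
R_{R3..R4} = 20.5 + 34.4 = 54.90 kΩ.
V = V_in · R/ΣR = 10.9 × 0.9474 = 10.33 V.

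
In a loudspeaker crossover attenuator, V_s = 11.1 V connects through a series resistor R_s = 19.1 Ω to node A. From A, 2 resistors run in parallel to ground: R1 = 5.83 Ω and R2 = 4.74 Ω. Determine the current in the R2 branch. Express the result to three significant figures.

Parallel bank: R_p = 1/(1/5.83 + 1/4.74) = 2.614 Ω.
V_A by voltage divider: V_A = 11.1 × 2.614/(19.1 + 2.614) = 1.336 V.
Branch current I = V_A/R2 = 1.336/4.74 = 0.2819 A.
(Check via current divider: I_total = 0.5112 A; share G_k/ΣG = 0.5516 → same result.)

I ≈ 0.282 A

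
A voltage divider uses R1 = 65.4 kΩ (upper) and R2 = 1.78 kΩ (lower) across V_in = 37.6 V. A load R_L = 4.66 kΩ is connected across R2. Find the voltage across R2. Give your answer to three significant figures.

V_out ≈ 0.726 V

R2 ‖ R_L = (1.78 × 4.66)/(1.78 + 4.66) = 1.288 kΩ.
Now apply the divider: V_out = 37.6 × 0.01931 = 0.7262 V.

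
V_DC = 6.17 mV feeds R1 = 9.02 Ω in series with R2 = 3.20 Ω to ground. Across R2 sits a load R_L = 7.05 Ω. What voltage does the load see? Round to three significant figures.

V_out ≈ 1.21 mV

R2 ‖ R_L = (3.20 × 7.05)/(3.20 + 7.05) = 2.201 Ω.
Then V_out = V_DC · R2'/(R1 + R2') = 6.17 × 2.201/11.22 = 1.210 mV.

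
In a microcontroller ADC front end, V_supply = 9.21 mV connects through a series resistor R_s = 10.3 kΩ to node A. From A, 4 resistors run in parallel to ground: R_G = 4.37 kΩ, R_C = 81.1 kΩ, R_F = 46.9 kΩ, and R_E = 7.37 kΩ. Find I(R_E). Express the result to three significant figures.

Equivalent of the parallel group: R_p = 2.511 kΩ.
Node voltage V_A = V_supply · R_p/(R_s + R_p) = 9.21 × 0.1960 = 1.805 mV.
I(R_E) = V_A / R_E = 1.805/7.37 = 0.2450 µA.

I ≈ 0.245 µA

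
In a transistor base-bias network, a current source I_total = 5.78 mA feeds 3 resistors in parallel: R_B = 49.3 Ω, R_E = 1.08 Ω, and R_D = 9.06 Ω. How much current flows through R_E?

I ≈ 5.07 mA

Conductances: ΣG = 1/49.3 + 1/1.08 + 1/9.06 = 1.057 (1/Ω).
By the current-divider rule, I = I_total · G_k/ΣG = 5.78 × 0.8763 = 5.065 mA.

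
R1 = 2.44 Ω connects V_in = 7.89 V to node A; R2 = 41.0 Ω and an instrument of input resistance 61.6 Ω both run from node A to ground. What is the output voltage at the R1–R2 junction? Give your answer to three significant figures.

First combine the lower leg with the load: R2 ‖ R_L = 24.62 Ω.
Then V_out = V_in · R2'/(R1 + R2') = 7.89 × 24.62/27.06 = 7.178 V.

V_out ≈ 7.18 V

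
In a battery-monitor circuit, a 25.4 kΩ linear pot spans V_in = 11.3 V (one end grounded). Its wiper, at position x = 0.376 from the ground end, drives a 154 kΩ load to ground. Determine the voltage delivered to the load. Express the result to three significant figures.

The pot divides into 15.85 kΩ above the wiper and 9.550 kΩ below.
(x·R_p) ‖ R_L = 8.993 kΩ.
V_out = 11.3 × 8.993/(15.85 + 8.993) = 4.091 V.
(Unloaded: V_out = x·V_in = 4.25 V.)

V_out ≈ 4.09 V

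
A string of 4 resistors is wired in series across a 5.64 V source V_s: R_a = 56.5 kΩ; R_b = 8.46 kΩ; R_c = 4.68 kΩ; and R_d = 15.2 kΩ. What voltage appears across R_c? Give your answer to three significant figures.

V ≈ 0.311 V

Total series resistance ΣR = 56.5 + 8.46 + 4.68 + 15.2 = 84.84 kΩ.
By the voltage-divider rule, V = 5.64 × 4.680/84.84 = 0.3111 V.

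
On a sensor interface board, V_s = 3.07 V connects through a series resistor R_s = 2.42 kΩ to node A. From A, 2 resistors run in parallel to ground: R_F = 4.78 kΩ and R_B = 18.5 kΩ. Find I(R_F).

Parallel bank: R_p = 1/(1/4.78 + 1/18.5) = 3.799 kΩ.
Node voltage V_A = V_s · R_p/(R_s + R_p) = 3.07 × 0.6108 = 1.875 V.
I(R_F) = V_A / R_F = 1.875/4.78 = 0.3923 mA.

I ≈ 0.392 mA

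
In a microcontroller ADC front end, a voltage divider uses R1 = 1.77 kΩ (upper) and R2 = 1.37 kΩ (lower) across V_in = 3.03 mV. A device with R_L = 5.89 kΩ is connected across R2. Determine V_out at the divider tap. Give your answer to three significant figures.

First combine the lower leg with the load: R2 ‖ R_L = 1.111 kΩ.
Voltage divider with the loaded lower leg: V_out = 3.03 × 1.111/(1.77 + 1.111) = 3.03 × 0.3857 = 1.169 mV.
(Unloaded it would be 1.32 mV; the load pulls it down.)

V_out ≈ 1.17 mV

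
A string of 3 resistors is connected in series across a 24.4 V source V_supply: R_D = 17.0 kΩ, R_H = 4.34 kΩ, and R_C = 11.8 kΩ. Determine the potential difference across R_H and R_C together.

Total series resistance ΣR = 17.0 + 4.34 + 11.8 = 33.14 kΩ.
R_{R_H..R_C} = 4.34 + 11.8 = 16.14 kΩ.
Voltage divider: V = V_supply · (16.14 / 33.14) = 24.4 × 0.4870 = 11.88 V.

V ≈ 11.9 V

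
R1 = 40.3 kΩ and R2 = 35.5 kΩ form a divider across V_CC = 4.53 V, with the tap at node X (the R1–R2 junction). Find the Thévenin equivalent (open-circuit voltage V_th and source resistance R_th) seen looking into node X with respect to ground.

Open-circuit (no load on X): V_th = V_CC · R2/(R1 + R2) = 4.53 × 35.5/(40.30 + 35.5) = 2.122 V.
With V_CC suppressed (replaced by a short), R_th = R1 ‖ R2 = (40.30 × 35.5)/(40.30 + 35.5) = 18.87 kΩ.

V_th ≈ 2.12 V, R_th ≈ 18.9 kΩ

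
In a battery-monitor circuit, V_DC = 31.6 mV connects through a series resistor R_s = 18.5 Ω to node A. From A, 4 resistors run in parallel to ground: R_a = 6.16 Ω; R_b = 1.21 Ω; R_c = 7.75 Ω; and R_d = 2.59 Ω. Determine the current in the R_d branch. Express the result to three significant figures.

Parallel bank: R_p = 1/(1/6.16 + 1/1.21 + 1/7.75 + 1/2.59) = 0.6649 Ω.
V_A = 31.6 × 0.6649/19.16 = 1.096 mV.
Branch current I = V_A/R_d = 1.096/2.59 = 0.4233 mA.

I ≈ 0.423 mA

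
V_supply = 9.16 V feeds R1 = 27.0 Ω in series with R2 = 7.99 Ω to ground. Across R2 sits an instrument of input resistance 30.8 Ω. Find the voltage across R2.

V_out ≈ 1.74 V

First combine the lower leg with the load: R2 ‖ R_L = 6.344 Ω.
Now apply the divider: V_out = 9.16 × 0.1903 = 1.743 V.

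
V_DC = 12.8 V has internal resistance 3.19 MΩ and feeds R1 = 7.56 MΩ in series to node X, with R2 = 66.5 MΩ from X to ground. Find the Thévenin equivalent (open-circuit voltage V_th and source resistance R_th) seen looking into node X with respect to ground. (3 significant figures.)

V_th ≈ 11.0 V, R_th ≈ 9.25 MΩ

R1' = 3.19 + 7.56 = 10.75 MΩ (source resistance + R1).
With X open, the divider is unloaded: V_th = 12.8 × 66.5/77.25 = 11.02 V.
With V_DC suppressed (replaced by a short), R_th = R1' ‖ R2 = (10.75 × 66.5)/(10.75 + 66.5) = 9.254 MΩ.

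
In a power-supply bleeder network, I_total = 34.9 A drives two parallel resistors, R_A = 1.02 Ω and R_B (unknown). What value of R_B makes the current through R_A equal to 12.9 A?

In a two-way split, I_A/I_total = R_B/(R_A + R_B).
12.9/34.9 = R_B/(R_A + R_B) → R_B = R_A · (0.3696)/(1 − 0.3696) = 1.02 × 0.5864 = 0.5981 Ω.

R_B ≈ 0.598 Ω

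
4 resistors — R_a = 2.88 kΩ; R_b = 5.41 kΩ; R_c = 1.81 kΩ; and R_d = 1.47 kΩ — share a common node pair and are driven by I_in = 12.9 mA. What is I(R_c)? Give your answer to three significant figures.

Total conductance ΣG = 1/2.88 + 1/5.41 + 1/1.81 + 1/1.47 = 1.765 (units of 1/kΩ).
Current divider: I(R_c) = I_in · G_k/ΣG = 12.9 × (0.5525/1.765) = 12.9 × 0.3131 = 4.038 mA.

I ≈ 4.04 mA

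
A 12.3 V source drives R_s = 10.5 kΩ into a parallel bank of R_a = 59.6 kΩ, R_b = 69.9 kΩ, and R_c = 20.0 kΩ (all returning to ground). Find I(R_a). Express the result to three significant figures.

Combine the parallel branches: R_p = (1/59.6 + 1/69.9 + 1/20.0)⁻¹ = 12.33 kΩ.
V_A by voltage divider: V_A = 12.3 × 12.33/(10.5 + 12.33) = 6.644 V.
I(R_a) = V_A / R_a = 6.644/59.6 = 0.1115 mA.

I ≈ 0.111 mA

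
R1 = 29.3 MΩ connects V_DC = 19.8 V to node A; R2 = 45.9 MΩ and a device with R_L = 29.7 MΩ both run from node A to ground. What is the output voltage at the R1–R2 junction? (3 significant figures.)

V_out ≈ 7.54 V

First combine the lower leg with the load: R2 ‖ R_L = 18.03 MΩ.
Then V_out = V_DC · R2'/(R1 + R2') = 19.8 × 18.03/47.33 = 7.543 V.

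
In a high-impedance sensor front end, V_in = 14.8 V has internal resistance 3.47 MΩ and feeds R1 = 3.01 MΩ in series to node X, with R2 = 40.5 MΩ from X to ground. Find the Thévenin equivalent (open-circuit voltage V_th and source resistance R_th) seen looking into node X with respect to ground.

V_th ≈ 12.8 V, R_th ≈ 5.59 MΩ

R1' = 3.47 + 3.01 = 6.480 MΩ (source resistance + R1).
V_th is the unloaded tap voltage: V_in · R2/(R1'+R2) = 14.8 × 0.8621 = 12.76 V.
Zeroing V_in shorts the top of R1' to ground, so R_th = R1' ‖ R2 = 5.586 MΩ.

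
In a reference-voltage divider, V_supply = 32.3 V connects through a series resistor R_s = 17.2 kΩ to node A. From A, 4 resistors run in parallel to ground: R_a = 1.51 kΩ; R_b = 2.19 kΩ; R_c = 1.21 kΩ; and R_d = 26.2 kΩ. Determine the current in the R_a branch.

Equivalent of the parallel group: R_p = 0.5042 kΩ.
Node voltage V_A = V_supply · R_p/(R_s + R_p) = 32.3 × 0.02848 = 0.9198 V.
I(R_a) = V_A / R_a = 0.9198/1.51 = 0.6091 mA.

I ≈ 0.609 mA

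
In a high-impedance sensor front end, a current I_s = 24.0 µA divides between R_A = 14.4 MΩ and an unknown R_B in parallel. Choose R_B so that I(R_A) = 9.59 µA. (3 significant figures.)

R_B ≈ 9.58 MΩ

Two-branch current divider: I_A = I_s · R_B/(R_A + R_B).
With f = 0.3996, R_B = R_A · f/(1−f) = 14.4 × 0.6655 = 9.583 MΩ.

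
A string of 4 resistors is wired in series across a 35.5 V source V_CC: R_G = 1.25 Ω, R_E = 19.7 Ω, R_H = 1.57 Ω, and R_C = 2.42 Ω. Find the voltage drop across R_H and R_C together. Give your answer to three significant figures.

ΣR = 1.25 + 19.7 + 1.57 + 2.42 = 24.94 Ω.
R_{R_H..R_C} = 1.57 + 2.42 = 3.990 Ω.
By the voltage-divider rule, V = 35.5 × 3.990/24.94 = 5.679 V.

V ≈ 5.68 V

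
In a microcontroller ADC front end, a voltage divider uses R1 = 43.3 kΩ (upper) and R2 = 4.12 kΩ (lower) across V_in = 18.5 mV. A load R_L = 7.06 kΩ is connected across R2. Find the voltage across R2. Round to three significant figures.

The load sits in parallel with R2, giving an effective lower resistance R2' = R2·R_L/(R2+R_L) = 2.602 kΩ.
Then V_out = V_in · R2'/(R1 + R2') = 18.5 × 2.602/45.90 = 1.049 mV.
(Unloaded it would be 1.61 mV; the load pulls it down.)

V_out ≈ 1.05 mV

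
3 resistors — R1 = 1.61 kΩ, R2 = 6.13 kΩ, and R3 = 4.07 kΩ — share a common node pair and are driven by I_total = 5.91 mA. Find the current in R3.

Conductances: ΣG = 1/1.61 + 1/6.13 + 1/4.07 = 1.030 (1/kΩ).
By the current-divider rule, I = I_total · G_k/ΣG = 5.91 × 0.2386 = 1.410 mA.

I ≈ 1.41 mA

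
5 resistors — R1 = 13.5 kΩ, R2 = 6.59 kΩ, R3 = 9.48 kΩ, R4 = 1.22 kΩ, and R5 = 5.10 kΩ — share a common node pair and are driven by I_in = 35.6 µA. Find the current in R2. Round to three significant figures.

Conductances: ΣG = 1/13.5 + 1/6.59 + 1/9.48 + 1/1.22 + 1/5.10 = 1.347 (1/kΩ).
R2 takes the fraction G_k/ΣG = 0.1517/1.347 = 0.1126, so I = 35.6 × 0.1126 = 4.010 µA.

I ≈ 4.01 µA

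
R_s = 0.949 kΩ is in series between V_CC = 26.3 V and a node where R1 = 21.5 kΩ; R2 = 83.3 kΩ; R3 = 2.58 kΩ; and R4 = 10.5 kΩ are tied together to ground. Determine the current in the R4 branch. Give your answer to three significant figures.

I ≈ 1.65 mA

Combine the parallel branches: R_p = (1/21.5 + 1/83.3 + 1/2.58 + 1/10.5)⁻¹ = 1.847 kΩ.
V_A by voltage divider: V_A = 26.3 × 1.847/(0.949 + 1.847) = 17.37 V.
I(R4) = V_A / R4 = 17.37/10.5 = 1.655 mA.
(Equivalently: I_total = 9.406 mA, then current-divider fraction G_k/ΣG = 0.1759.)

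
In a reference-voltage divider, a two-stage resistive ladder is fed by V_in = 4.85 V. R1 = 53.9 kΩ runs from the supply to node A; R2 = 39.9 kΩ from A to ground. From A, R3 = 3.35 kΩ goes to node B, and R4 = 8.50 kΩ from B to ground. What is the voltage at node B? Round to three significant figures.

V_B ≈ 0.504 V

Node A sees R2 in parallel with the series input of stage 2, R3 + R4 = 11.85 kΩ.
Effective lower resistance at A: R2 ‖ 11.85 = 9.137 kΩ.
V_A = 4.85 × 9.137/(53.9 + 9.137) = 0.7030 V.
Stage 2 is unloaded, so V_B = V_A · R4/(R3+R4) = 0.7030 × 8.50/11.85 = 0.5042 V.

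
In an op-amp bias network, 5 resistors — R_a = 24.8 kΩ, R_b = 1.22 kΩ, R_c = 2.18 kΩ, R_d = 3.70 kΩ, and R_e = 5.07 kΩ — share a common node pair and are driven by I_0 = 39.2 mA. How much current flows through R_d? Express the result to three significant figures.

I ≈ 5.93 mA

Conductances: ΣG = 1/24.8 + 1/1.22 + 1/2.18 + 1/3.70 + 1/5.07 = 1.786 (1/kΩ).
R_d takes the fraction G_k/ΣG = 0.2703/1.786 = 0.1513, so I = 39.2 × 0.1513 = 5.931 mA.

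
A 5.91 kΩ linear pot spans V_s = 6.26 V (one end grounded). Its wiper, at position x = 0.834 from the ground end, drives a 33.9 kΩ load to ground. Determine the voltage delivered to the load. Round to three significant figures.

V_out ≈ 5.10 V

Lower segment x·R_p = 4.929 kΩ; upper segment (1−x)·R_p = 0.9811 kΩ.
R_L loads the lower segment: effective lower R = 4.303 kΩ.
Loaded-divider output: V_out = 6.26 × 0.8143 = 5.098 V.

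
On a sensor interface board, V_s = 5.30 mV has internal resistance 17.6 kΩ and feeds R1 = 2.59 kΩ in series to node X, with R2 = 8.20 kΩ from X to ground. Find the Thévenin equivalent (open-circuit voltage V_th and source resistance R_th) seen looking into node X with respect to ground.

R1' = 17.6 + 2.59 = 20.19 kΩ (source resistance + R1).
V_th is the unloaded tap voltage: V_s · R2/(R1'+R2) = 5.30 × 0.2888 = 1.531 mV.
With V_s suppressed (replaced by a short), R_th = R1' ‖ R2 = (20.19 × 8.20)/(20.19 + 8.20) = 5.832 kΩ.

V_th ≈ 1.53 mV, R_th ≈ 5.83 kΩ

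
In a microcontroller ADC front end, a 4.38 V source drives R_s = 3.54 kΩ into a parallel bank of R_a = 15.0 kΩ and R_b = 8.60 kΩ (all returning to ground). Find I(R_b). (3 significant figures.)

Parallel bank: R_p = 1/(1/15.0 + 1/8.60) = 5.466 kΩ.
Node voltage V_A = V_s · R_p/(R_s + R_p) = 4.38 × 0.6069 = 2.658 V.
Branch current I = V_A/R_b = 2.658/8.60 = 0.3091 mA.

I ≈ 0.309 mA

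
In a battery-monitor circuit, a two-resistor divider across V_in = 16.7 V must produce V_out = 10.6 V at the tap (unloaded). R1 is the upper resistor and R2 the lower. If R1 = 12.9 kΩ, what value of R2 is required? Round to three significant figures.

R2 ≈ 22.4 kΩ

V_out/V_in = R2/(R1+R2) = 0.6347.
So R2 = R1 · V_out/(V_in − V_out) = 12.9 × 10.6/(16.7 − 10.6) = 12.9 × 1.738 = 22.42 kΩ.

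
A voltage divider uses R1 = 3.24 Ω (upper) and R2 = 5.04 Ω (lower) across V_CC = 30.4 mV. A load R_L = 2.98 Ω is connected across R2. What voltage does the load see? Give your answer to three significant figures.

First combine the lower leg with the load: R2 ‖ R_L = 1.873 Ω.
Voltage divider with the loaded lower leg: V_out = 30.4 × 1.873/(3.24 + 1.873) = 30.4 × 0.3663 = 11.14 mV.

V_out ≈ 11.1 mV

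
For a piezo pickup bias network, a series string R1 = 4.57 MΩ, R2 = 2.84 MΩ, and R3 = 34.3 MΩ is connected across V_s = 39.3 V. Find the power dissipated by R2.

ΣR = 41.71 MΩ → I = 39.3/41.71 = 0.9422 µA.
P(R2) = I²·R2 = (0.9422)² × 2.84 = 2.521 µW.

P ≈ 2.52 µW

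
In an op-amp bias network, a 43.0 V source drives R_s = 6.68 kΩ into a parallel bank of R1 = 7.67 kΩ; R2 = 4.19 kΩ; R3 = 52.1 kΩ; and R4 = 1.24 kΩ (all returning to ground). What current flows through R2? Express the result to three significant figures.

Combine the parallel branches: R_p = (1/7.67 + 1/4.19 + 1/52.1 + 1/1.24)⁻¹ = 0.8370 kΩ.
V_A by voltage divider: V_A = 43.0 × 0.8370/(6.68 + 0.8370) = 4.788 V.
I(R2) = V_A / R2 = 4.788/4.19 = 1.143 mA.
(Check via current divider: I_total = 5.720 mA; share G_k/ΣG = 0.1998 → same result.)

I ≈ 1.14 mA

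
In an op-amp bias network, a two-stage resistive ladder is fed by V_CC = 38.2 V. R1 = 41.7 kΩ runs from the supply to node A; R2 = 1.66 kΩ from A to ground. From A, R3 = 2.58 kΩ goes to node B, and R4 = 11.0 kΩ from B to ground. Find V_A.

V_A ≈ 1.31 V

The second stage (R3 + R4 = 13.58 kΩ) loads node A in parallel with R2.
Effective lower resistance at A: R2 ‖ 13.58 = 1.479 kΩ.
First divider: V_A = V_CC · 1.479/(41.7 + 1.479) = 1.309 V.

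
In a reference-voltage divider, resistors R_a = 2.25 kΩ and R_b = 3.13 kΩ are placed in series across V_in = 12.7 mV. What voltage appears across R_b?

Total series resistance ΣR = 2.25 + 3.13 = 5.380 kΩ.
V = V_in · R/ΣR = 12.7 × 0.5818 = 7.389 mV.

V ≈ 7.39 mV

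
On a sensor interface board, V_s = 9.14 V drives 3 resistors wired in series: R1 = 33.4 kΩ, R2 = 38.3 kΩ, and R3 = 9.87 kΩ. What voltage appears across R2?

Series total: ΣR = 33.4 + 38.3 + 9.87 = 81.57 kΩ.
By the voltage-divider rule, V = 9.14 × 38.30/81.57 = 4.292 V.

V ≈ 4.29 V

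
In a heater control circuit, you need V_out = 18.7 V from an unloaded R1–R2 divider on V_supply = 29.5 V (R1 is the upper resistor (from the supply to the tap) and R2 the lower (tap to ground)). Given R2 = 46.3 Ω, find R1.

Required fraction k = V_out/V_supply = 0.6339.
So R1 = R2 · (V_supply/V_out − 1) = 46.3 × (29.5/18.7 − 1) = 46.3 × 0.5775 = 26.74 Ω.

R1 ≈ 26.7 Ω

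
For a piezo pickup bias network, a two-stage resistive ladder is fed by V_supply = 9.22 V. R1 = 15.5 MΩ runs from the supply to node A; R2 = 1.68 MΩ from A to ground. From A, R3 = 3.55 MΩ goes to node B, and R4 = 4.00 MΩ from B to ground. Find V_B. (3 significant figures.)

The second stage (R3 + R4 = 7.550 MΩ) loads node A in parallel with R2.
Effective lower resistance at A: R2 ‖ 7.550 = 1.374 MΩ.
First divider: V_A = V_supply · 1.374/(15.5 + 1.374) = 0.7509 V.
V_B = V_A × 0.5298 = 0.3978 V.

V_B ≈ 0.398 V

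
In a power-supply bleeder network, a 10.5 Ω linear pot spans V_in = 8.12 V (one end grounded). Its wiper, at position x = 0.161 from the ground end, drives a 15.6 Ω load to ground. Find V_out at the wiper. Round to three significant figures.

The pot divides into 8.809 Ω above the wiper and 1.691 Ω below.
Lower segment in parallel with the load: 1.691 ‖ 15.6 = 1.525 Ω.
Then V_out = V_in · 1.525/(8.809 + 1.525) = 1.198 V.

V_out ≈ 1.20 V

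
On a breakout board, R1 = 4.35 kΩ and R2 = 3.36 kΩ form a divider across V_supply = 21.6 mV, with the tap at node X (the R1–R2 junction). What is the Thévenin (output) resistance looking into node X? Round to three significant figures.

R_th ≈ 1.90 kΩ

Looking into X with the source shorted: R_th = R1·R2/(R1+R2) = 4.350 × 3.36/7.710 = 1.896 kΩ.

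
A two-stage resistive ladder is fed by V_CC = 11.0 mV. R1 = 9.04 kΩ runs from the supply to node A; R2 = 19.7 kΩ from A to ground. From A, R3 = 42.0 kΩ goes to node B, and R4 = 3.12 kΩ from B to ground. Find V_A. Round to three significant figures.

The second stage (R3 + R4 = 45.12 kΩ) loads node A in parallel with R2.
R2 ‖ (R3+R4) = 13.71 kΩ.
V_A = 11.0 × 13.71/(9.04 + 13.71) = 6.630 mV.

V_A ≈ 6.63 mV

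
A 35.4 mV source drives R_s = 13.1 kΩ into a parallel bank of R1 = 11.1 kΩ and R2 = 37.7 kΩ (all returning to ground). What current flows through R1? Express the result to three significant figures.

Combine the parallel branches: R_p = (1/11.1 + 1/37.7)⁻¹ = 8.575 kΩ.
V_A = 35.4 × 8.575/21.68 = 14.01 mV.
I(R1) = V_A / R1 = 14.01/11.1 = 1.262 µA.

I ≈ 1.26 µA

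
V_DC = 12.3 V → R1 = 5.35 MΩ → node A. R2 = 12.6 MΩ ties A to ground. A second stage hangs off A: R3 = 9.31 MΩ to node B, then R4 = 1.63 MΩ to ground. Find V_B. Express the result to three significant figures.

Looking into the second stage from A: R3 + R4 = 10.94 MΩ appears in parallel with R2.
Effective lower resistance at A: R2 ‖ 10.94 = 5.856 MΩ.
V_A = 12.3 × 5.856/(5.35 + 5.856) = 6.428 V.
V_B = V_A × 0.1490 = 0.9577 V.

V_B ≈ 0.958 V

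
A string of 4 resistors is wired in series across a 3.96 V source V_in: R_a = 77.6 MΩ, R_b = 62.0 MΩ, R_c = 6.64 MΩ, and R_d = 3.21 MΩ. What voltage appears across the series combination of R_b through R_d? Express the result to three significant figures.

Total series resistance ΣR = 77.6 + 62.0 + 6.64 + 3.21 = 149.4 MΩ.
R_{R_b..R_d} = 62.0 + 6.64 + 3.21 = 71.85 MΩ.
By the voltage-divider rule, V = 3.96 × 71.85/149.4 = 1.904 V.

V ≈ 1.90 V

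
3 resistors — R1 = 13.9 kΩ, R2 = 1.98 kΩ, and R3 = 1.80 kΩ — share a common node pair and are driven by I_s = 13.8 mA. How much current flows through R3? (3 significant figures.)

I ≈ 6.77 mA

Total conductance ΣG = 1/13.9 + 1/1.98 + 1/1.80 = 1.133 (units of 1/kΩ).
R3 takes the fraction G_k/ΣG = 0.5556/1.133 = 0.4905, so I = 13.8 × 0.4905 = 6.769 mA.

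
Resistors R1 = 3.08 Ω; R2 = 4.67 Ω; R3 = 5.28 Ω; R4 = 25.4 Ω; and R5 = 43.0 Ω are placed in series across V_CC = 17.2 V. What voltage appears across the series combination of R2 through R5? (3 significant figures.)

V ≈ 16.5 V

Series total: ΣR = 3.08 + 4.67 + 5.28 + 25.4 + 43.0 = 81.43 Ω.
R_{R2..R5} = 4.67 + 5.28 + 25.4 + 43.0 = 78.35 Ω.
By the voltage-divider rule, V = 17.2 × 78.35/81.43 = 16.55 V.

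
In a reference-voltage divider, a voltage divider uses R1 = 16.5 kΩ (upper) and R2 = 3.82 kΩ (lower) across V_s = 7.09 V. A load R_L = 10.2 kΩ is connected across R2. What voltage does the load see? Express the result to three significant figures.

The load sits in parallel with R2, giving an effective lower resistance R2' = R2·R_L/(R2+R_L) = 2.779 kΩ.
Now apply the divider: V_out = 7.09 × 0.1442 = 1.022 V.

V_out ≈ 1.02 V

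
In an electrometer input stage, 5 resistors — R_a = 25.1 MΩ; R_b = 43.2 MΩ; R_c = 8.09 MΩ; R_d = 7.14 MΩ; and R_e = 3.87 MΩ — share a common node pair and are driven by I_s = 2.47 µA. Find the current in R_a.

I ≈ 0.168 µA

Conductances: ΣG = 1/25.1 + 1/43.2 + 1/8.09 + 1/7.14 + 1/3.87 = 0.5851 (1/MΩ).
Current divider: I(R_a) = I_s · G_k/ΣG = 2.47 × (0.03984/0.5851) = 2.47 × 0.06810 = 0.1682 µA.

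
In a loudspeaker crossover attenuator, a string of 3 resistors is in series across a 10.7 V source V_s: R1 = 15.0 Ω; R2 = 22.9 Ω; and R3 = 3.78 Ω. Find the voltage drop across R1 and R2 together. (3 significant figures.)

Series total: ΣR = 15.0 + 22.9 + 3.78 = 41.68 Ω.
R_{R1..R2} = 15.0 + 22.9 = 37.90 Ω.
By the voltage-divider rule, V = 10.7 × 37.90/41.68 = 9.730 V.

V ≈ 9.73 V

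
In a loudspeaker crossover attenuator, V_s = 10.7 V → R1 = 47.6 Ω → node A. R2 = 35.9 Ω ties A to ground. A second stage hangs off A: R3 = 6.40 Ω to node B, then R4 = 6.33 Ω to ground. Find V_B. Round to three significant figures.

V_B ≈ 0.877 V

The second stage (R3 + R4 = 12.73 Ω) loads node A in parallel with R2.
Effective lower resistance at A: R2 ‖ 12.73 = 9.398 Ω.
V_A = 10.7 × 9.398/(47.6 + 9.398) = 1.764 V.
Then the unloaded second divider: V_B = V_A × R4/(R3+R4) = 1.764 × 0.4973 = 0.8772 V.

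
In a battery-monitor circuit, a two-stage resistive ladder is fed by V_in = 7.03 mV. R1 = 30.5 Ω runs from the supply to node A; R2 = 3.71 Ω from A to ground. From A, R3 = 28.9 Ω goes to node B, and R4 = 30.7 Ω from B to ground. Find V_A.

The second stage (R3 + R4 = 59.60 Ω) loads node A in parallel with R2.
Effective lower resistance at A: R2 ‖ 59.60 = 3.493 Ω.
V_A = 7.03 × 3.493/(30.5 + 3.493) = 0.7223 mV.

V_A ≈ 0.722 mV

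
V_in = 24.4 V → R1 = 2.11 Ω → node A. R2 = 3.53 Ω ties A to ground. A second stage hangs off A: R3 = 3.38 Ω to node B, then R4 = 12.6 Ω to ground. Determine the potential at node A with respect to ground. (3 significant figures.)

The second stage (R3 + R4 = 15.98 Ω) loads node A in parallel with R2.
R2 ‖ (R3+R4) = 2.891 Ω.
V_A = 24.4 × 2.891/(2.11 + 2.891) = 14.11 V.

V_A ≈ 14.1 V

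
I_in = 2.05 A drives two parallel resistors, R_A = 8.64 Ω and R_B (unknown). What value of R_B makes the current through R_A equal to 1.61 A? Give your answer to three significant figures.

The fraction through R_A equals R_B/(R_A+R_B).
With f = 0.7854, R_B = R_A · f/(1−f) = 8.64 × 3.659 = 31.61 Ω.

R_B ≈ 31.6 Ω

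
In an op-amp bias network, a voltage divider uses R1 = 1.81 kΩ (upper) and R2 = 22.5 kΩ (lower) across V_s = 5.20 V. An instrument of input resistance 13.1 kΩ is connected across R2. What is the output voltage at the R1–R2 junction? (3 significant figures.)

R2 ‖ R_L = (22.5 × 13.1)/(22.5 + 13.1) = 8.279 kΩ.
Voltage divider with the loaded lower leg: V_out = 5.20 × 8.279/(1.81 + 8.279) = 5.20 × 0.8206 = 4.267 V.

V_out ≈ 4.27 V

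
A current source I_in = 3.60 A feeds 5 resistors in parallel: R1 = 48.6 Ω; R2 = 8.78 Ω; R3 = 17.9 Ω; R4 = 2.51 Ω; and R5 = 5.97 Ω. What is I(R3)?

Conductances: ΣG = 1/48.6 + 1/8.78 + 1/17.9 + 1/2.51 + 1/5.97 = 0.7562 (1/Ω).
Current divider: I(R3) = I_in · G_k/ΣG = 3.60 × (0.05587/0.7562) = 3.60 × 0.07387 = 0.2659 A.

I ≈ 0.266 A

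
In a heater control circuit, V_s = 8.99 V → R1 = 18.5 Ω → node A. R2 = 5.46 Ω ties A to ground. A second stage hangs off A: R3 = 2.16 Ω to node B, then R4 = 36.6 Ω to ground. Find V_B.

The second stage (R3 + R4 = 38.76 Ω) loads node A in parallel with R2.
Effective lower resistance at A: R2 ‖ 38.76 = 4.786 Ω.
V_A = 8.99 × 4.786/(18.5 + 4.786) = 1.848 V.
V_B = V_A × 0.9443 = 1.745 V.

V_B ≈ 1.74 V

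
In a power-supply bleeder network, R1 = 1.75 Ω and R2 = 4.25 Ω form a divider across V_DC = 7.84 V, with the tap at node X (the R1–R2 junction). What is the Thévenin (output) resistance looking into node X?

Zeroing V_DC shorts the top of R1 to ground, so R_th = R1 ‖ R2 = 1.240 Ω.

R_th ≈ 1.24 Ω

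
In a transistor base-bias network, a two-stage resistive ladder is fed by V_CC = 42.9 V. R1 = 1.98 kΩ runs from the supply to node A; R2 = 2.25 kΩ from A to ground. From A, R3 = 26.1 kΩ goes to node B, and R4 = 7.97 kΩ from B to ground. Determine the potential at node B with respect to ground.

Node A sees R2 in parallel with the series input of stage 2, R3 + R4 = 34.07 kΩ.
R2 ‖ (R3+R4) = 2.111 kΩ.
So V_A = 42.9 × 0.5160 = 22.13 V.
V_B = V_A × 0.2339 = 5.178 V.

V_B ≈ 5.18 V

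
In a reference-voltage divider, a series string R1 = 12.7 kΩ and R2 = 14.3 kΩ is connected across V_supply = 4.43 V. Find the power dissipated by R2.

P ≈ 0.385 mW

The common current is I = 4.43/27.00 = 0.1641 mA.
V(R2) = I·R = 2.346 V; P = V·I = 2.346 × 0.1641 = 0.3850 mW.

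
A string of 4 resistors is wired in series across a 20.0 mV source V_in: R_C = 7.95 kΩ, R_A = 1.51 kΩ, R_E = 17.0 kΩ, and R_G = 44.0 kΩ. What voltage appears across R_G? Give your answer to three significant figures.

V ≈ 12.5 mV

Total series resistance ΣR = 7.95 + 1.51 + 17.0 + 44.0 = 70.46 kΩ.
Voltage divider: V = V_in · (44.00 / 70.46) = 20.0 × 0.6245 = 12.49 mV.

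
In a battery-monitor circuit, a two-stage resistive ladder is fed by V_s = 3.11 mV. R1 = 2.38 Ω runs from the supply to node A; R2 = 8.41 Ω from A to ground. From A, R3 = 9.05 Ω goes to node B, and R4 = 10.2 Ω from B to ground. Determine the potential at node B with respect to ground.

The second stage (R3 + R4 = 19.25 Ω) loads node A in parallel with R2.
Effective lower resistance at A: R2 ‖ 19.25 = 5.853 Ω.
First divider: V_A = V_s · 5.853/(2.38 + 5.853) = 2.211 mV.
Stage 2 is unloaded, so V_B = V_A · R4/(R3+R4) = 2.211 × 10.2/19.25 = 1.172 mV.

V_B ≈ 1.17 mV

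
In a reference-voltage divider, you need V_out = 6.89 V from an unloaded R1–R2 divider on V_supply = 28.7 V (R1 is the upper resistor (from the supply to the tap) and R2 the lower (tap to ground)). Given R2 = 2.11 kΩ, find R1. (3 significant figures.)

R1 ≈ 6.68 kΩ

V_out/V_supply = R2/(R1+R2) = 0.2401.
Rearranging, R1 = R2·(1−k)/k = 2.11 × 3.165 = 6.679 kΩ.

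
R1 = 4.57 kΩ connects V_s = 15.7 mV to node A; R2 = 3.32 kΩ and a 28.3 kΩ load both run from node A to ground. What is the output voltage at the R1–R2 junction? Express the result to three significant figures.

R2 ‖ R_L = (3.32 × 28.3)/(3.32 + 28.3) = 2.971 kΩ.
Then V_out = V_s · R2'/(R1 + R2') = 15.7 × 2.971/7.541 = 6.186 mV.

V_out ≈ 6.19 mV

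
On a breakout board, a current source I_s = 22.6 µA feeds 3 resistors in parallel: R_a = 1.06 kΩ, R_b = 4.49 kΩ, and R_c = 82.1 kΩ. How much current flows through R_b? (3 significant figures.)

Total conductance ΣG = 1/1.06 + 1/4.49 + 1/82.1 = 1.178 (units of 1/kΩ).
Current divider: I(R_b) = I_s · G_k/ΣG = 22.6 × (0.2227/1.178) = 22.6 × 0.1890 = 4.272 µA.

I ≈ 4.27 µA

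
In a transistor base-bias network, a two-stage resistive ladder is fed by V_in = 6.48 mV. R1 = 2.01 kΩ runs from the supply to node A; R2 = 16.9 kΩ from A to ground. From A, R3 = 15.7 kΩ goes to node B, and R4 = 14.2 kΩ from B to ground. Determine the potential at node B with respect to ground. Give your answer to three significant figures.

Node A sees R2 in parallel with the series input of stage 2, R3 + R4 = 29.90 kΩ.
R2 ‖ (R3+R4) = 10.80 kΩ.
First divider: V_A = V_in · 10.80/(2.01 + 10.80) = 5.463 mV.
Then the unloaded second divider: V_B = V_A × R4/(R3+R4) = 5.463 × 0.4749 = 2.594 mV.

V_B ≈ 2.59 mV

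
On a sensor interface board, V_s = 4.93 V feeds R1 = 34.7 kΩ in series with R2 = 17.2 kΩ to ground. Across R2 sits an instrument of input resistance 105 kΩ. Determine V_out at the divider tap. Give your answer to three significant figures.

V_out ≈ 1.47 V

First combine the lower leg with the load: R2 ‖ R_L = 14.78 kΩ.
Voltage divider with the loaded lower leg: V_out = 4.93 × 14.78/(34.7 + 14.78) = 4.93 × 0.2987 = 1.473 V.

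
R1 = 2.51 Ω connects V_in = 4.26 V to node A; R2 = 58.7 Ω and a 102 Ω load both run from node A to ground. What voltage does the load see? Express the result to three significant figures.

V_out ≈ 3.99 V

R2 ‖ R_L = (58.7 × 102)/(58.7 + 102) = 37.26 Ω.
Then V_out = V_in · R2'/(R1 + R2') = 4.26 × 37.26/39.77 = 3.991 V.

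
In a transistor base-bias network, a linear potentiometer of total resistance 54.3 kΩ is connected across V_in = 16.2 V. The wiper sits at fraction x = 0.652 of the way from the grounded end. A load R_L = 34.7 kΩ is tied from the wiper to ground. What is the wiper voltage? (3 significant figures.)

The pot divides into 18.90 kΩ above the wiper and 35.40 kΩ below.
(x·R_p) ‖ R_L = 17.52 kΩ.
Loaded-divider output: V_out = 16.2 × 0.4812 = 7.795 V.

V_out ≈ 7.79 V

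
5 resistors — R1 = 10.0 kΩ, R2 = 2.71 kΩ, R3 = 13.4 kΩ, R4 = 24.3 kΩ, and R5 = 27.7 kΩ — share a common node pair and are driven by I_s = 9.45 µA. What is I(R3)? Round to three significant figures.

I ≈ 1.14 µA

Conductances: ΣG = 1/10.0 + 1/2.71 + 1/13.4 + 1/24.3 + 1/27.7 = 0.6209 (1/kΩ).
By the current-divider rule, I = I_s · G_k/ΣG = 9.45 × 0.1202 = 1.136 µA.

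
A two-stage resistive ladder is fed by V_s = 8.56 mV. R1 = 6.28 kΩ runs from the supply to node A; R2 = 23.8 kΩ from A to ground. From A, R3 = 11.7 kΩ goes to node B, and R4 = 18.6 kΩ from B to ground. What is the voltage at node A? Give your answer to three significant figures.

Node A sees R2 in parallel with the series input of stage 2, R3 + R4 = 30.30 kΩ.
Effective lower resistance at A: R2 ‖ 30.30 = 13.33 kΩ.
First divider: V_A = V_s · 13.33/(6.28 + 13.33) = 5.819 mV.

V_A ≈ 5.82 mV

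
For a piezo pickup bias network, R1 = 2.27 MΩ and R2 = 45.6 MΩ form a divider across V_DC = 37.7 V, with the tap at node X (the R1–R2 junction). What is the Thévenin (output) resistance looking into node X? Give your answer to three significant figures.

Zeroing V_DC shorts the top of R1 to ground, so R_th = R1 ‖ R2 = 2.162 MΩ.

R_th ≈ 2.16 MΩ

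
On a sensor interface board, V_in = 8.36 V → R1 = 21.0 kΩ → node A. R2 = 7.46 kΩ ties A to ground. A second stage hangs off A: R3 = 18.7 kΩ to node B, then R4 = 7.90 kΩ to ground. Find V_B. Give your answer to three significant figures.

Node A sees R2 in parallel with the series input of stage 2, R3 + R4 = 26.60 kΩ.
R2 ‖ (R3+R4) = 5.826 kΩ.
So V_A = 8.36 × 0.2172 = 1.816 V.
Stage 2 is unloaded, so V_B = V_A · R4/(R3+R4) = 1.816 × 7.90/26.60 = 0.5392 V.

V_B ≈ 0.539 V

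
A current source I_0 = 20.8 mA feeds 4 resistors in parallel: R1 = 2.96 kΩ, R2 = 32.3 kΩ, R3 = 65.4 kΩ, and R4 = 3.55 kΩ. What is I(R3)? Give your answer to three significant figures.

ΣG = 1/2.96 + 1/32.3 + 1/65.4 + 1/3.55 = 0.6658.
R3 takes the fraction G_k/ΣG = 0.01529/0.6658 = 0.02297, so I = 20.8 × 0.02297 = 0.4777 mA.

I ≈ 0.478 mA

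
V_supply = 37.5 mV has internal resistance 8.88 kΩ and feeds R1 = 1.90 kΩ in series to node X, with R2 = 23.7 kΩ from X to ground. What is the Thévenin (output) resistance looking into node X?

R1' = 8.88 + 1.90 = 10.78 kΩ (source resistance + R1).
Zeroing V_supply shorts the top of R1' to ground, so R_th = R1' ‖ R2 = 7.410 kΩ.

R_th ≈ 7.41 kΩ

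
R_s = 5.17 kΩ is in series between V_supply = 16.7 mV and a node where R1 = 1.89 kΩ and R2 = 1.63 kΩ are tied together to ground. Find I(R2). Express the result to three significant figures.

I ≈ 1.48 µA

Parallel bank: R_p = 1/(1/1.89 + 1/1.63) = 0.8752 kΩ.
Node voltage V_A = V_supply · R_p/(R_s + R_p) = 16.7 × 0.1448 = 2.418 mV.
Branch current I = V_A/R2 = 2.418/1.63 = 1.483 µA.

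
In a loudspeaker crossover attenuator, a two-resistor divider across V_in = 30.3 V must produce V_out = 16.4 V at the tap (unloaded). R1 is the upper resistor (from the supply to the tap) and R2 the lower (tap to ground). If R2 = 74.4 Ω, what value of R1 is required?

R1 ≈ 63.1 Ω

The divider ratio is R2/(R1+R2) = 16.4/30.3 = 0.5413.
R1 = R2·(1/k − 1) = 74.4 × 0.8476 = 63.06 Ω.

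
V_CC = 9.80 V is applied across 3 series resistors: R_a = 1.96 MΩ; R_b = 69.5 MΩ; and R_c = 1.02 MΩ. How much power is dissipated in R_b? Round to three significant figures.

ΣR = 72.48 MΩ → I = 9.80/72.48 = 0.1352 µA.
P(R_b) = I²·R_b = (0.1352)² × 69.5 = 1.271 µW.

P ≈ 1.27 µW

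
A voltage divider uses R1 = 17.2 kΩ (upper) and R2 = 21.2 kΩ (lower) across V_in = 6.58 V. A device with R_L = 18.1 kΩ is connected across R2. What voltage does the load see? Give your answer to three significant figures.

V_out ≈ 2.38 V

The load sits in parallel with R2, giving an effective lower resistance R2' = R2·R_L/(R2+R_L) = 9.764 kΩ.
Voltage divider with the loaded lower leg: V_out = 6.58 × 9.764/(17.2 + 9.764) = 6.58 × 0.3621 = 2.383 V.
(Unloaded it would be 3.63 V; the load pulls it down.)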